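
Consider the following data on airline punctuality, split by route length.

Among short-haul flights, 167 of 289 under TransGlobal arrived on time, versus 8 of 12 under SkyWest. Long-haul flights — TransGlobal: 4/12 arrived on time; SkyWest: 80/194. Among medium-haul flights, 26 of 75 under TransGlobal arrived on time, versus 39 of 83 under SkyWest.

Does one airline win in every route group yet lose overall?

Short-haul: TransGlobal 167/289 = 57.8%, SkyWest 8/12 = 66.7% → SkyWest
Long-haul: TransGlobal 4/12 = 33.3%, SkyWest 80/194 = 41.2% → SkyWest
Medium-haul: TransGlobal 26/75 = 34.7%, SkyWest 39/83 = 47.0% → SkyWest
Overall: TransGlobal 197/376 = 52.4%, SkyWest 127/289 = 43.9% → TransGlobal
SkyWest wins each route group but TransGlobal wins overall — the comparison reverses. SkyWest's flights skew toward long-haul, which has a lower base rate.

Yes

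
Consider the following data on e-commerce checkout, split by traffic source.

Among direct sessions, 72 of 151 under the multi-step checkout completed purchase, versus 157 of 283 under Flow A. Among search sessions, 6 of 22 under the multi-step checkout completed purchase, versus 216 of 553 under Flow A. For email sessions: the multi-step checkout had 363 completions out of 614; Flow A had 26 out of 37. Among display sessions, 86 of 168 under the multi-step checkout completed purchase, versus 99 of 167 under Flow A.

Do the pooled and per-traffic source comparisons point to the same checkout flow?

No

Direct: the multi-step checkout 72/151 = 47.7%, Flow A 157/283 = 55.5% → Flow A
Search: the multi-step checkout 6/22 = 27.3%, Flow A 216/553 = 39.1% → Flow A
Email: the multi-step checkout 363/614 = 59.1%, Flow A 26/37 = 70.3% → Flow A
Display: the multi-step checkout 86/168 = 51.2%, Flow A 99/167 = 59.3% → Flow A
Overall: the multi-step checkout 527/955 = 55.2%, Flow A 498/1040 = 47.9% → the multi-step checkout
Flow A wins each traffic group but the multi-step checkout wins overall — the comparison reverses. Flow A's sessions skew toward search, which has a lower base rate.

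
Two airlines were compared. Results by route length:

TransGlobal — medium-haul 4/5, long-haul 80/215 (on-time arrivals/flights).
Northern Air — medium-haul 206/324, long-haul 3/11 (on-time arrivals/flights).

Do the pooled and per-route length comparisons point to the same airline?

No

Medium-haul: TransGlobal 4/5 = 80.0%, Northern Air 206/324 = 63.6% → TransGlobal
Long-haul: TransGlobal 80/215 = 37.2%, Northern Air 3/11 = 27.3% → TransGlobal
Overall: TransGlobal 84/220 = 38.2%, Northern Air 209/335 = 62.4% → Northern Air
TransGlobal wins each route group but Northern Air wins overall — the comparison reverses. TransGlobal's flights skew toward long-haul, which has a lower base rate.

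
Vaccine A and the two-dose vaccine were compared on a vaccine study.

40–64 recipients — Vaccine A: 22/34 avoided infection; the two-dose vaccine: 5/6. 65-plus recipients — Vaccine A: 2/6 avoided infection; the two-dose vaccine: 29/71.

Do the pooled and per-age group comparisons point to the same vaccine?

No

40–64: Vaccine A 22/34 = 64.7%, the two-dose vaccine 5/6 = 83.3% → the two-dose vaccine
65-plus: Vaccine A 2/6 = 33.3%, the two-dose vaccine 29/71 = 40.8% → the two-dose vaccine
Overall: Vaccine A 24/40 = 60.0%, the two-dose vaccine 34/77 = 44.2% → Vaccine A
The two-dose vaccine wins each age group but Vaccine A wins overall — the comparison reverses. The two-dose vaccine's recipients skew toward 65-plus, which has a lower base rate.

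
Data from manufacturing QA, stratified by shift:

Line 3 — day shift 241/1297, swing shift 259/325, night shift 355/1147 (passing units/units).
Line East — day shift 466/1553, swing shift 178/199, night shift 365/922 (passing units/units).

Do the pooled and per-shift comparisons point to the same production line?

Day shift: Line 3 241/1297 = 18.6%, Line East 466/1553 = 30.0% → Line East
Swing shift: Line 3 259/325 = 79.7%, Line East 178/199 = 89.4% → Line East
Night shift: Line 3 355/1147 = 31.0%, Line East 365/922 = 39.6% → Line East
Overall: Line 3 855/2769 = 30.9%, Line East 1009/2674 = 37.7% → Line East
Line East wins overall and in every shift group — no reversal.

Yes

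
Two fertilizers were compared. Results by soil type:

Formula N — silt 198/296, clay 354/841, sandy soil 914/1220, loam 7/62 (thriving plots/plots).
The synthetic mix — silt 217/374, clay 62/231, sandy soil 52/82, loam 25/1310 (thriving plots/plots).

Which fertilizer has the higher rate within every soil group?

Silt: Formula N 198/296 = 66.9%, the synthetic mix 217/374 = 58.0% → Formula N
Clay: Formula N 354/841 = 42.1%, the synthetic mix 62/231 = 26.8% → Formula N
Sandy soil: Formula N 914/1220 = 74.9%, the synthetic mix 52/82 = 63.4% → Formula N
Loam: Formula N 7/62 = 11.3%, the synthetic mix 25/1310 = 1.9% → Formula N
Formula N has the higher rate in all 4 groups.

Formula N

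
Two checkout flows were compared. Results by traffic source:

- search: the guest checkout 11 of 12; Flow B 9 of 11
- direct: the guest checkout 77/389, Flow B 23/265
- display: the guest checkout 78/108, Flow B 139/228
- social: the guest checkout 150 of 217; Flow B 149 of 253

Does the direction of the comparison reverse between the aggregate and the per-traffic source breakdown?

No

Search: the guest checkout 11/12 = 91.7%, Flow B 9/11 = 81.8% → the guest checkout
Direct: the guest checkout 77/389 = 19.8%, Flow B 23/265 = 8.7% → the guest checkout
Display: the guest checkout 78/108 = 72.2%, Flow B 139/228 = 61.0% → the guest checkout
Social: the guest checkout 150/217 = 69.1%, Flow B 149/253 = 58.9% → the guest checkout
Overall: the guest checkout 316/726 = 43.5%, Flow B 320/757 = 42.3% → the guest checkout
The guest checkout wins overall and in every traffic group — no reversal.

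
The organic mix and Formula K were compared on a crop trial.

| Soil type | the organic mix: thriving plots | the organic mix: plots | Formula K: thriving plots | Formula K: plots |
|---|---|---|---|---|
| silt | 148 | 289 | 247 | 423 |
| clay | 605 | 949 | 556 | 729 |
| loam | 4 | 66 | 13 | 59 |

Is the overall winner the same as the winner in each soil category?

Yes

Silt: the organic mix 148/289 = 51.2%, Formula K 247/423 = 58.4% → Formula K
Clay: the organic mix 605/949 = 63.8%, Formula K 556/729 = 76.3% → Formula K
Loam: the organic mix 4/66 = 6.1%, Formula K 13/59 = 22.0% → Formula K
Overall: the organic mix 757/1304 = 58.1%, Formula K 816/1211 = 67.4% → Formula K
Formula K wins overall and in every soil group — no reversal.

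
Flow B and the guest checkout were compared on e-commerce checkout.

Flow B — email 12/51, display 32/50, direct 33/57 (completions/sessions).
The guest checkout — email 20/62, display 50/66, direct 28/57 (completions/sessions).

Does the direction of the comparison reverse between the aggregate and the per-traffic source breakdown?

Email: Flow B 12/51 = 23.5%, the guest checkout 20/62 = 32.3% → the guest checkout
Display: Flow B 32/50 = 64.0%, the guest checkout 50/66 = 75.8% → the guest checkout
Direct: Flow B 33/57 = 57.9%, the guest checkout 28/57 = 49.1% → Flow B
Overall: Flow B 77/158 = 48.7%, the guest checkout 98/185 = 53.0% → the guest checkout
Neither sweeps: Flow B wins 1 of 3 groups, the guest checkout wins 2. The guest checkout wins overall but not every group — no Simpson reversal.

No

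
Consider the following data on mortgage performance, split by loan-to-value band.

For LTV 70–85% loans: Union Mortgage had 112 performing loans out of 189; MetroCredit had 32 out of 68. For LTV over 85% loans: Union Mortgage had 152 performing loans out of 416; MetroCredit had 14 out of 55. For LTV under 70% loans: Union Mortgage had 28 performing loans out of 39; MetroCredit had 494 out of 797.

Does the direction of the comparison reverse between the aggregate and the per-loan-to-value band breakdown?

Yes

LTV 70–85%: Union Mortgage 112/189 = 59.3%, MetroCredit 32/68 = 47.1% → Union Mortgage
LTV over 85%: Union Mortgage 152/416 = 36.5%, MetroCredit 14/55 = 25.5% → Union Mortgage
LTV under 70%: Union Mortgage 28/39 = 71.8%, MetroCredit 494/797 = 62.0% → Union Mortgage
Overall: Union Mortgage 292/644 = 45.3%, MetroCredit 540/920 = 58.7% → MetroCredit
Union Mortgage wins each loan-to-value group but MetroCredit wins overall — the comparison reverses. Union Mortgage's loans skew toward LTV over 85%, which has a lower base rate.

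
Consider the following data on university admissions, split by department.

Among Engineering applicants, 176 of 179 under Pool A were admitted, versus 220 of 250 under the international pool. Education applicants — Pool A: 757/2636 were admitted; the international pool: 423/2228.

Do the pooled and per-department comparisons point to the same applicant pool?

Engineering: Pool A 176/179 = 98.3%, the international pool 220/250 = 88.0% → Pool A
Education: Pool A 757/2636 = 28.7%, the international pool 423/2228 = 19.0% → Pool A
Overall: Pool A 933/2815 = 33.1%, the international pool 643/2478 = 25.9% → Pool A
Pool A wins overall and in every department group — no reversal.

Yes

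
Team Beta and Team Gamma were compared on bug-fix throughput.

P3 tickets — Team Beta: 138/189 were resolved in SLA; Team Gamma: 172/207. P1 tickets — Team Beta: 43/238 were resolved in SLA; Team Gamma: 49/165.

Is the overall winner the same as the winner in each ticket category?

P3: Team Beta 138/189 = 73.0%, Team Gamma 172/207 = 83.1% → Team Gamma
P1: Team Beta 43/238 = 18.1%, Team Gamma 49/165 = 29.7% → Team Gamma
Overall: Team Beta 181/427 = 42.4%, Team Gamma 221/372 = 59.4% → Team Gamma
Team Gamma wins overall and in every ticket group — no reversal.

Yes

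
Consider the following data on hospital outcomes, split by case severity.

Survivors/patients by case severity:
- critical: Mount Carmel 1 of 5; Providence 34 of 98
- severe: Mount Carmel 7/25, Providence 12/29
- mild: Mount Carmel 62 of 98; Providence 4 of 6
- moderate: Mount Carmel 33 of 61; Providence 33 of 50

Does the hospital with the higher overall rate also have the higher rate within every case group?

No

Critical: Mount Carmel 1/5 = 20.0%, Providence 34/98 = 34.7% → Providence
Severe: Mount Carmel 7/25 = 28.0%, Providence 12/29 = 41.4% → Providence
Mild: Mount Carmel 62/98 = 63.3%, Providence 4/6 = 66.7% → Providence
Moderate: Mount Carmel 33/61 = 54.1%, Providence 33/50 = 66.0% → Providence
Overall: Mount Carmel 103/189 = 54.5%, Providence 83/183 = 45.4% → Mount Carmel
Providence wins each case group but Mount Carmel wins overall — the comparison reverses. Providence's patients skew toward critical, which has a lower base rate.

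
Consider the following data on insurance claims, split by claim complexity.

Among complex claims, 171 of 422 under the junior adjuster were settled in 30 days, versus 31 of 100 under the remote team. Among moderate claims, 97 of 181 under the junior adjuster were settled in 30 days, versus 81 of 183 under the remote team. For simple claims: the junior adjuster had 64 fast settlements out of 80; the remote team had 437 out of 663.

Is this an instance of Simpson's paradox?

Yes

Complex: the junior adjuster 171/422 = 40.5%, the remote team 31/100 = 31.0% → the junior adjuster
Moderate: the junior adjuster 97/181 = 53.6%, the remote team 81/183 = 44.3% → the junior adjuster
Simple: the junior adjuster 64/80 = 80.0%, the remote team 437/663 = 65.9% → the junior adjuster
Overall: the junior adjuster 332/683 = 48.6%, the remote team 549/946 = 58.0% → the remote team
The junior adjuster wins each claim group but the remote team wins overall — the comparison reverses. The junior adjuster's claims skew toward complex, which has a lower base rate.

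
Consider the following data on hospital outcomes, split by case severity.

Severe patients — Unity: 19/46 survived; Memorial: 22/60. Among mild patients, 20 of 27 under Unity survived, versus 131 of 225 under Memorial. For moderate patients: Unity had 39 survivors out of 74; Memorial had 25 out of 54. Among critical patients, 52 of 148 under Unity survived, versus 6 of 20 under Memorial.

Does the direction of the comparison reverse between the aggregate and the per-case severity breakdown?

Yes

Severe: Unity 19/46 = 41.3%, Memorial 22/60 = 36.7% → Unity
Mild: Unity 20/27 = 74.1%, Memorial 131/225 = 58.2% → Unity
Moderate: Unity 39/74 = 52.7%, Memorial 25/54 = 46.3% → Unity
Critical: Unity 52/148 = 35.1%, Memorial 6/20 = 30.0% → Unity
Overall: Unity 130/295 = 44.1%, Memorial 184/359 = 51.3% → Memorial
Unity wins each case group but Memorial wins overall — the comparison reverses. Unity's patients skew toward critical, which has a lower base rate.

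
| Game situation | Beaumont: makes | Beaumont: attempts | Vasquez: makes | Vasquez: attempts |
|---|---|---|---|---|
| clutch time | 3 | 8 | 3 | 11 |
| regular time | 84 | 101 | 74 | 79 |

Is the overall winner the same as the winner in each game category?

No

Clutch time: Beaumont 3/8 = 37.5%, Vasquez 3/11 = 27.3% → Beaumont
Regular time: Beaumont 84/101 = 83.2%, Vasquez 74/79 = 93.7% → Vasquez
Overall: Beaumont 87/109 = 79.8%, Vasquez 77/90 = 85.6% → Vasquez
Neither sweeps: Beaumont wins 1 of 2 groups, Vasquez wins 1. Vasquez wins overall but not every group — no Simpson reversal.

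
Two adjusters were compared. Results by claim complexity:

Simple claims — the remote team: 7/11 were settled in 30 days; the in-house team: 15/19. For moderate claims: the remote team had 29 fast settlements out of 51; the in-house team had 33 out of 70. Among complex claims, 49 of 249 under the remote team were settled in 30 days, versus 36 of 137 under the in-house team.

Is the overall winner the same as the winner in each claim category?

Simple: the remote team 7/11 = 63.6%, the in-house team 15/19 = 78.9% → the in-house team
Moderate: the remote team 29/51 = 56.9%, the in-house team 33/70 = 47.1% → the remote team
Complex: the remote team 49/249 = 19.7%, the in-house team 36/137 = 26.3% → the in-house team
Overall: the remote team 85/311 = 27.3%, the in-house team 84/226 = 37.2% → the in-house team
Neither sweeps: the remote team wins 1 of 3 groups, the in-house team wins 2. The in-house team wins overall but not every group — no Simpson reversal.

No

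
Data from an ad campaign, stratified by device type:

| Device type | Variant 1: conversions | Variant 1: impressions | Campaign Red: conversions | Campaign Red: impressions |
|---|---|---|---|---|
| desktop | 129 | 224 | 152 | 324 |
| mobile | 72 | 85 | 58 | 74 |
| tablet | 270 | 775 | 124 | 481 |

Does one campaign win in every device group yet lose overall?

Desktop: Variant 1 129/224 = 57.6%, Campaign Red 152/324 = 46.9% → Variant 1
Mobile: Variant 1 72/85 = 84.7%, Campaign Red 58/74 = 78.4% → Variant 1
Tablet: Variant 1 270/775 = 34.8%, Campaign Red 124/481 = 25.8% → Variant 1
Overall: Variant 1 471/1084 = 43.5%, Campaign Red 334/879 = 38.0% → Variant 1
Variant 1 wins overall and in every device group — no reversal.

No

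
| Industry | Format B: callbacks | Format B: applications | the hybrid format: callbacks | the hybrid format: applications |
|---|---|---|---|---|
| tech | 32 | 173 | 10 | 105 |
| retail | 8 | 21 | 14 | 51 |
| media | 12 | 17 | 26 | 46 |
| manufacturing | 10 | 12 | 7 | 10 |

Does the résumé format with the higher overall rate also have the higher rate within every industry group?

Yes

Tech: Format B 32/173 = 18.5%, the hybrid format 10/105 = 9.5% → Format B
Retail: Format B 8/21 = 38.1%, the hybrid format 14/51 = 27.5% → Format B
Media: Format B 12/17 = 70.6%, the hybrid format 26/46 = 56.5% → Format B
Manufacturing: Format B 10/12 = 83.3%, the hybrid format 7/10 = 70.0% → Format B
Overall: Format B 62/223 = 27.8%, the hybrid format 57/212 = 26.9% → Format B
Format B wins overall and in every industry group — no reversal.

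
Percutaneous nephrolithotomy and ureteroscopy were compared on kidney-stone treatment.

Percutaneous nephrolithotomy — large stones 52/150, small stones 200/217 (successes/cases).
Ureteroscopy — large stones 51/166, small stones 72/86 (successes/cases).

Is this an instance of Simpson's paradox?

No

Large stones: percutaneous nephrolithotomy 52/150 = 34.7%, ureteroscopy 51/166 = 30.7% → percutaneous nephrolithotomy
Small stones: percutaneous nephrolithotomy 200/217 = 92.2%, ureteroscopy 72/86 = 83.7% → percutaneous nephrolithotomy
Overall: percutaneous nephrolithotomy 252/367 = 68.7%, ureteroscopy 123/252 = 48.8% → percutaneous nephrolithotomy
Percutaneous nephrolithotomy wins overall and in every stone group — no reversal.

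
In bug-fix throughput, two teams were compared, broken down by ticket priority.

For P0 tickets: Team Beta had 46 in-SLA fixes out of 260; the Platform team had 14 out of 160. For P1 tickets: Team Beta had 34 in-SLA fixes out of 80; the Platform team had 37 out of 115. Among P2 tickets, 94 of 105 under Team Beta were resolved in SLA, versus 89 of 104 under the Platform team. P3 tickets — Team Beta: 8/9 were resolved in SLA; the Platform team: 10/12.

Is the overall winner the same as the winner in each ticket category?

P0: Team Beta 46/260 = 17.7%, the Platform team 14/160 = 8.8% → Team Beta
P1: Team Beta 34/80 = 42.5%, the Platform team 37/115 = 32.2% → Team Beta
P2: Team Beta 94/105 = 89.5%, the Platform team 89/104 = 85.6% → Team Beta
P3: Team Beta 8/9 = 88.9%, the Platform team 10/12 = 83.3% → Team Beta
Overall: Team Beta 182/454 = 40.1%, the Platform team 150/391 = 38.4% → Team Beta
Team Beta wins overall and in every ticket group — no reversal.

Yes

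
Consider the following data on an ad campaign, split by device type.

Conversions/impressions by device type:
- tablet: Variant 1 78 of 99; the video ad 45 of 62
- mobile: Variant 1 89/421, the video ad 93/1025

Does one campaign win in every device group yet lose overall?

No

Tablet: Variant 1 78/99 = 78.8%, the video ad 45/62 = 72.6% → Variant 1
Mobile: Variant 1 89/421 = 21.1%, the video ad 93/1025 = 9.1% → Variant 1
Overall: Variant 1 167/520 = 32.1%, the video ad 138/1087 = 12.7% → Variant 1
Variant 1 wins overall and in every device group — no reversal.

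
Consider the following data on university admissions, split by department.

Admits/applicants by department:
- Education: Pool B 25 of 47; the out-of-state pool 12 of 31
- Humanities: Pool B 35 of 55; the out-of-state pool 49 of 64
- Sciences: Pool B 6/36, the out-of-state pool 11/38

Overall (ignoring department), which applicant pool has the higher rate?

the out-of-state pool

Education: Pool B 25/47 = 53.2%, the out-of-state pool 12/31 = 38.7% → Pool B
Humanities: Pool B 35/55 = 63.6%, the out-of-state pool 49/64 = 76.6% → the out-of-state pool
Sciences: Pool B 6/36 = 16.7%, the out-of-state pool 11/38 = 28.9% → the out-of-state pool
Overall: Pool B 66/138 = 47.8%, the out-of-state pool 72/133 = 54.1% → the out-of-state pool
(Neither sweeps every department group, but the out-of-state pool has the higher pooled rate.)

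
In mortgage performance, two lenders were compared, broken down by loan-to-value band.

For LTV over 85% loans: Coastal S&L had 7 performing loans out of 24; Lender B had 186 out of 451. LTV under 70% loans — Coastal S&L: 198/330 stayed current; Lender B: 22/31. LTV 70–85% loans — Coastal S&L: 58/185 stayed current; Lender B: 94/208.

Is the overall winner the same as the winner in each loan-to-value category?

LTV over 85%: Coastal S&L 7/24 = 29.2%, Lender B 186/451 = 41.2% → Lender B
LTV under 70%: Coastal S&L 198/330 = 60.0%, Lender B 22/31 = 71.0% → Lender B
LTV 70–85%: Coastal S&L 58/185 = 31.4%, Lender B 94/208 = 45.2% → Lender B
Overall: Coastal S&L 263/539 = 48.8%, Lender B 302/690 = 43.8% → Coastal S&L
Lender B wins each loan-to-value group but Coastal S&L wins overall — the comparison reverses. Lender B's loans skew toward LTV over 85%, which has a lower base rate.

No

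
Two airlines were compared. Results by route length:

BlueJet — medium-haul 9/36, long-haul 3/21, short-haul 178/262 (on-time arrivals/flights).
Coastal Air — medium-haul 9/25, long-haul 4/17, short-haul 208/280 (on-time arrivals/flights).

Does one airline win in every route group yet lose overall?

No

Medium-haul: BlueJet 9/36 = 25.0%, Coastal Air 9/25 = 36.0% → Coastal Air
Long-haul: BlueJet 3/21 = 14.3%, Coastal Air 4/17 = 23.5% → Coastal Air
Short-haul: BlueJet 178/262 = 67.9%, Coastal Air 208/280 = 74.3% → Coastal Air
Overall: BlueJet 190/319 = 59.6%, Coastal Air 221/322 = 68.6% → Coastal Air
Coastal Air wins overall and in every route group — no reversal.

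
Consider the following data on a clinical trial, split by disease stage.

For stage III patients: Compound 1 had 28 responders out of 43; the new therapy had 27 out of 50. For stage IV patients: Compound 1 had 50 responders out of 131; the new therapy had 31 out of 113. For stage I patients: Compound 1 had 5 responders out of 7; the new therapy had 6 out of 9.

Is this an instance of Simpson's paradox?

No

Stage III: Compound 1 28/43 = 65.1%, the new therapy 27/50 = 54.0% → Compound 1
Stage IV: Compound 1 50/131 = 38.2%, the new therapy 31/113 = 27.4% → Compound 1
Stage I: Compound 1 5/7 = 71.4%, the new therapy 6/9 = 66.7% → Compound 1
Overall: Compound 1 83/181 = 45.9%, the new therapy 64/172 = 37.2% → Compound 1
Compound 1 wins overall and in every disease group — no reversal.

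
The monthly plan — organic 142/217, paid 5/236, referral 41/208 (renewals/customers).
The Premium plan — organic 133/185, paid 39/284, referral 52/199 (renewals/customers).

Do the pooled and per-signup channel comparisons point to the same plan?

Organic: the monthly plan 142/217 = 65.4%, the Premium plan 133/185 = 71.9% → the Premium plan
Paid: the monthly plan 5/236 = 2.1%, the Premium plan 39/284 = 13.7% → the Premium plan
Referral: the monthly plan 41/208 = 19.7%, the Premium plan 52/199 = 26.1% → the Premium plan
Overall: the monthly plan 188/661 = 28.4%, the Premium plan 224/668 = 33.5% → the Premium plan
The Premium plan wins overall and in every signup group — no reversal.

Yes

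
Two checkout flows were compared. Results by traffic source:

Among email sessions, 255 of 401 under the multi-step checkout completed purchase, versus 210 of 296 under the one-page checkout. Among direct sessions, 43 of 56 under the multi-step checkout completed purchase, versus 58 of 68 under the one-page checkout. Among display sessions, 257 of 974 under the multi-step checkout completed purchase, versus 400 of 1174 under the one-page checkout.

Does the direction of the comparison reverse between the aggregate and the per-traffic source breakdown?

No

Email: the multi-step checkout 255/401 = 63.6%, the one-page checkout 210/296 = 70.9% → the one-page checkout
Direct: the multi-step checkout 43/56 = 76.8%, the one-page checkout 58/68 = 85.3% → the one-page checkout
Display: the multi-step checkout 257/974 = 26.4%, the one-page checkout 400/1174 = 34.1% → the one-page checkout
Overall: the multi-step checkout 555/1431 = 38.8%, the one-page checkout 668/1538 = 43.4% → the one-page checkout
The one-page checkout wins overall and in every traffic group — no reversal.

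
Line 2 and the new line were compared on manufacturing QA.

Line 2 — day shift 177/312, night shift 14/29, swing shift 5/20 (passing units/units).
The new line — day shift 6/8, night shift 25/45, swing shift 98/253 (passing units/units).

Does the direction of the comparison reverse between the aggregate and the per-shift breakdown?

Day shift: Line 2 177/312 = 56.7%, the new line 6/8 = 75.0% → the new line
Night shift: Line 2 14/29 = 48.3%, the new line 25/45 = 55.6% → the new line
Swing shift: Line 2 5/20 = 25.0%, the new line 98/253 = 38.7% → the new line
Overall: Line 2 196/361 = 54.3%, the new line 129/306 = 42.2% → Line 2
The new line wins each shift group but Line 2 wins overall — the comparison reverses. The new line's units skew toward swing shift, which has a lower base rate.

Yes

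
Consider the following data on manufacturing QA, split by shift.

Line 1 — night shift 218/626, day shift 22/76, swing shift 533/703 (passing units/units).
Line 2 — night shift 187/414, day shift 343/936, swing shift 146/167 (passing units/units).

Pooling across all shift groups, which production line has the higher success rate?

Line 1

Night shift: Line 1 218/626 = 34.8%, Line 2 187/414 = 45.2% → Line 2
Day shift: Line 1 22/76 = 28.9%, Line 2 343/936 = 36.6% → Line 2
Swing shift: Line 1 533/703 = 75.8%, Line 2 146/167 = 87.4% → Line 2
Overall: Line 1 773/1405 = 55.0%, Line 2 676/1517 = 44.6% → Line 1
(Line 2 wins every shift group but Line 1 wins overall — Line 2's units skew toward the low-rate day shift group.)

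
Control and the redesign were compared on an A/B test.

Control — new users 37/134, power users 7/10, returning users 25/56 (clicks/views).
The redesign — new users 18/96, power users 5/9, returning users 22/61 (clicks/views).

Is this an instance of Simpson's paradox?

New users: Control 37/134 = 27.6%, the redesign 18/96 = 18.8% → Control
Power users: Control 7/10 = 70.0%, the redesign 5/9 = 55.6% → Control
Returning users: Control 25/56 = 44.6%, the redesign 22/61 = 36.1% → Control
Overall: Control 69/200 = 34.5%, the redesign 45/166 = 27.1% → Control
Control wins overall and in every user group — no reversal.

No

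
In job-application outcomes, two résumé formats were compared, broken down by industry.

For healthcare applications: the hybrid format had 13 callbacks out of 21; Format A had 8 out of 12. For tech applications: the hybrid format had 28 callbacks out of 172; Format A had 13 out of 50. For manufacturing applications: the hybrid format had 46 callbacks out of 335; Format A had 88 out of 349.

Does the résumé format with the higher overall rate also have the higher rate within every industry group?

Healthcare: the hybrid format 13/21 = 61.9%, Format A 8/12 = 66.7% → Format A
Tech: the hybrid format 28/172 = 16.3%, Format A 13/50 = 26.0% → Format A
Manufacturing: the hybrid format 46/335 = 13.7%, Format A 88/349 = 25.2% → Format A
Overall: the hybrid format 87/528 = 16.5%, Format A 109/411 = 26.5% → Format A
Format A wins overall and in every industry group — no reversal.

Yes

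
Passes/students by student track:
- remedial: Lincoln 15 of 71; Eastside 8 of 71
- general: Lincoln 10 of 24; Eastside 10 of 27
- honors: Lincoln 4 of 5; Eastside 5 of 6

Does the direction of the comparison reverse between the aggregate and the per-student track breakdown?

Remedial: Lincoln 15/71 = 21.1%, Eastside 8/71 = 11.3% → Lincoln
General: Lincoln 10/24 = 41.7%, Eastside 10/27 = 37.0% → Lincoln
Honors: Lincoln 4/5 = 80.0%, Eastside 5/6 = 83.3% → Eastside
Overall: Lincoln 29/100 = 29.0%, Eastside 23/104 = 22.1% → Lincoln
Neither sweeps: Lincoln wins 2 of 3 groups, Eastside wins 1. Lincoln wins overall but not every group — no Simpson reversal.

No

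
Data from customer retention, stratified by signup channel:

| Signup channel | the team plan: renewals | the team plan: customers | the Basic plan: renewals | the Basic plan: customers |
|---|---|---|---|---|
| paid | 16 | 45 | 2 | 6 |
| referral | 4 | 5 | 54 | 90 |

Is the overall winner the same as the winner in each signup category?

No

Paid: the team plan 16/45 = 35.6%, the Basic plan 2/6 = 33.3% → the team plan
Referral: the team plan 4/5 = 80.0%, the Basic plan 54/90 = 60.0% → the team plan
Overall: the team plan 20/50 = 40.0%, the Basic plan 56/96 = 58.3% → the Basic plan
The team plan wins each signup group but the Basic plan wins overall — the comparison reverses. The team plan's customers skew toward paid, which has a lower base rate.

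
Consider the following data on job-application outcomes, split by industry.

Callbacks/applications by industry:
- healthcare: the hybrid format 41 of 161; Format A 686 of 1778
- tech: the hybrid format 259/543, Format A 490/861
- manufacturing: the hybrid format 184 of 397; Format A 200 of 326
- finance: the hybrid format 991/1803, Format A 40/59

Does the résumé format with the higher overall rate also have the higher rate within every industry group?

Healthcare: the hybrid format 41/161 = 25.5%, Format A 686/1778 = 38.6% → Format A
Tech: the hybrid format 259/543 = 47.7%, Format A 490/861 = 56.9% → Format A
Manufacturing: the hybrid format 184/397 = 46.3%, Format A 200/326 = 61.3% → Format A
Finance: the hybrid format 991/1803 = 55.0%, Format A 40/59 = 67.8% → Format A
Overall: the hybrid format 1475/2904 = 50.8%, Format A 1416/3024 = 46.8% → the hybrid format
Format A wins each industry group but the hybrid format wins overall — the comparison reverses. Format A's applications skew toward healthcare, which has a lower base rate.

No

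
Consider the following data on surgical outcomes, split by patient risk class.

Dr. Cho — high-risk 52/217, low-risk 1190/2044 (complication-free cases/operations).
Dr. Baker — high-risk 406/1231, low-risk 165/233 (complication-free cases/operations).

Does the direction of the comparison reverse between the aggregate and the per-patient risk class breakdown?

High-risk: Dr. Cho 52/217 = 24.0%, Dr. Baker 406/1231 = 33.0% → Dr. Baker
Low-risk: Dr. Cho 1190/2044 = 58.2%, Dr. Baker 165/233 = 70.8% → Dr. Baker
Overall: Dr. Cho 1242/2261 = 54.9%, Dr. Baker 571/1464 = 39.0% → Dr. Cho
Dr. Baker wins each patient risk group but Dr. Cho wins overall — the comparison reverses. Dr. Baker's operations skew toward high-risk, which has a lower base rate.

Yes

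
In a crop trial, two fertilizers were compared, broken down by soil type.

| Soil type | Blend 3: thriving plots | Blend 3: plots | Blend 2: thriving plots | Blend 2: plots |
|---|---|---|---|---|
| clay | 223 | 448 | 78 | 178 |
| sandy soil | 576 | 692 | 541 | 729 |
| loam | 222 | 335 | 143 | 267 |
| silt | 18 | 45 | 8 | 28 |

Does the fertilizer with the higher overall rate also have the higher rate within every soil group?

Yes

Clay: Blend 3 223/448 = 49.8%, Blend 2 78/178 = 43.8% → Blend 3
Sandy soil: Blend 3 576/692 = 83.2%, Blend 2 541/729 = 74.2% → Blend 3
Loam: Blend 3 222/335 = 66.3%, Blend 2 143/267 = 53.6% → Blend 3
Silt: Blend 3 18/45 = 40.0%, Blend 2 8/28 = 28.6% → Blend 3
Overall: Blend 3 1039/1520 = 68.4%, Blend 2 770/1202 = 64.1% → Blend 3
Blend 3 wins overall and in every soil group — no reversal.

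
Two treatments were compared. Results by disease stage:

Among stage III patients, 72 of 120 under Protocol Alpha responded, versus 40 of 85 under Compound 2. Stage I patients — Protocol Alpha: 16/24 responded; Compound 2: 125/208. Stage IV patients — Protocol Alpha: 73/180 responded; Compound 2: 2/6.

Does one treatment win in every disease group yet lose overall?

Yes

Stage III: Protocol Alpha 72/120 = 60.0%, Compound 2 40/85 = 47.1% → Protocol Alpha
Stage I: Protocol Alpha 16/24 = 66.7%, Compound 2 125/208 = 60.1% → Protocol Alpha
Stage IV: Protocol Alpha 73/180 = 40.6%, Compound 2 2/6 = 33.3% → Protocol Alpha
Overall: Protocol Alpha 161/324 = 49.7%, Compound 2 167/299 = 55.9% → Compound 2
Protocol Alpha wins each disease group but Compound 2 wins overall — the comparison reverses. Protocol Alpha's patients skew toward stage IV, which has a lower base rate.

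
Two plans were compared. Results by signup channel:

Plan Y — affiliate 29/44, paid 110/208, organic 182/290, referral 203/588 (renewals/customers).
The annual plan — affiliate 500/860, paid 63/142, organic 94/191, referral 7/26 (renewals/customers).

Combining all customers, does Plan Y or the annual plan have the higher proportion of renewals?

Affiliate: Plan Y 29/44 = 65.9%, the annual plan 500/860 = 58.1% → Plan Y
Paid: Plan Y 110/208 = 52.9%, the annual plan 63/142 = 44.4% → Plan Y
Organic: Plan Y 182/290 = 62.8%, the annual plan 94/191 = 49.2% → Plan Y
Referral: Plan Y 203/588 = 34.5%, the annual plan 7/26 = 26.9% → Plan Y
Overall: Plan Y 524/1130 = 46.4%, the annual plan 664/1219 = 54.5% → the annual plan
(Plan Y wins every signup group but the annual plan wins overall — Plan Y's customers skew toward the low-rate referral group.)

the annual plan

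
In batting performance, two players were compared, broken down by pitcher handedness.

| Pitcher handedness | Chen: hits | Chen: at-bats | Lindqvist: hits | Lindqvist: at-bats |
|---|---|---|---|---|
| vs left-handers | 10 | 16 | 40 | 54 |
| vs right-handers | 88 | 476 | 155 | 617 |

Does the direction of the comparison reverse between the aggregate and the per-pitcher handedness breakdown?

No

Vs left-handers: Chen 10/16 = 62.5%, Lindqvist 40/54 = 74.1% → Lindqvist
Vs right-handers: Chen 88/476 = 18.5%, Lindqvist 155/617 = 25.1% → Lindqvist
Overall: Chen 98/492 = 19.9%, Lindqvist 195/671 = 29.1% → Lindqvist
Lindqvist wins overall and in every pitcher group — no reversal.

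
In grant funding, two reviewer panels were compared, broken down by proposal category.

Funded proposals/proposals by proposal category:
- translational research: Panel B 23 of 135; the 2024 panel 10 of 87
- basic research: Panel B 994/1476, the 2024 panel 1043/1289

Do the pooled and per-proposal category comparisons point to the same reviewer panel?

No

Translational research: Panel B 23/135 = 17.0%, the 2024 panel 10/87 = 11.5% → Panel B
Basic research: Panel B 994/1476 = 67.3%, the 2024 panel 1043/1289 = 80.9% → the 2024 panel
Overall: Panel B 1017/1611 = 63.1%, the 2024 panel 1053/1376 = 76.5% → the 2024 panel
Neither sweeps: Panel B wins 1 of 2 groups, the 2024 panel wins 1. The 2024 panel wins overall but not every group — no Simpson reversal.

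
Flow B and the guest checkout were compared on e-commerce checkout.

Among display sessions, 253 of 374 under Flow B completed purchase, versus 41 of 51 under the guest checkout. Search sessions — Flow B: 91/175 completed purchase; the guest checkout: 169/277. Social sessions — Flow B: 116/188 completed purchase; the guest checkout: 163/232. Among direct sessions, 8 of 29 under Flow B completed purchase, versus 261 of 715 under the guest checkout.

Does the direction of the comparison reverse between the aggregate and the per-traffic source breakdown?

Display: Flow B 253/374 = 67.6%, the guest checkout 41/51 = 80.4% → the guest checkout
Search: Flow B 91/175 = 52.0%, the guest checkout 169/277 = 61.0% → the guest checkout
Social: Flow B 116/188 = 61.7%, the guest checkout 163/232 = 70.3% → the guest checkout
Direct: Flow B 8/29 = 27.6%, the guest checkout 261/715 = 36.5% → the guest checkout
Overall: Flow B 468/766 = 61.1%, the guest checkout 634/1275 = 49.7% → Flow B
The guest checkout wins each traffic group but Flow B wins overall — the comparison reverses. The guest checkout's sessions skew toward direct, which has a lower base rate.

Yes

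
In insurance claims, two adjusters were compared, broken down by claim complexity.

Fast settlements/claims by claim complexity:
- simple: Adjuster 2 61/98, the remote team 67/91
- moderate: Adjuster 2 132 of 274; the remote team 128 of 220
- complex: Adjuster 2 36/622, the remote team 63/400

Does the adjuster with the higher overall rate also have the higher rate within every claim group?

Simple: Adjuster 2 61/98 = 62.2%, the remote team 67/91 = 73.6% → the remote team
Moderate: Adjuster 2 132/274 = 48.2%, the remote team 128/220 = 58.2% → the remote team
Complex: Adjuster 2 36/622 = 5.8%, the remote team 63/400 = 15.8% → the remote team
Overall: Adjuster 2 229/994 = 23.0%, the remote team 258/711 = 36.3% → the remote team
The remote team wins overall and in every claim group — no reversal.

Yes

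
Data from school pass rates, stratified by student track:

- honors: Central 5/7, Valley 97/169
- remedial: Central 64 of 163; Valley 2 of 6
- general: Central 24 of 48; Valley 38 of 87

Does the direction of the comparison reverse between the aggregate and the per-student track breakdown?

Honors: Central 5/7 = 71.4%, Valley 97/169 = 57.4% → Central
Remedial: Central 64/163 = 39.3%, Valley 2/6 = 33.3% → Central
General: Central 24/48 = 50.0%, Valley 38/87 = 43.7% → Central
Overall: Central 93/218 = 42.7%, Valley 137/262 = 52.3% → Valley
Central wins each student group but Valley wins overall — the comparison reverses. Central's students skew toward remedial, which has a lower base rate.

Yes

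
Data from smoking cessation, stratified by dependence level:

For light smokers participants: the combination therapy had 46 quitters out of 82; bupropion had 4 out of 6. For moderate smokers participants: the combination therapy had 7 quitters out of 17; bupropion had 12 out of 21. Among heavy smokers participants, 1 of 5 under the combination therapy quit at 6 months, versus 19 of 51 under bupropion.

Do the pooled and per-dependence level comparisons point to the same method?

Light smokers: the combination therapy 46/82 = 56.1%, bupropion 4/6 = 66.7% → bupropion
Moderate smokers: the combination therapy 7/17 = 41.2%, bupropion 12/21 = 57.1% → bupropion
Heavy smokers: the combination therapy 1/5 = 20.0%, bupropion 19/51 = 37.3% → bupropion
Overall: the combination therapy 54/104 = 51.9%, bupropion 35/78 = 44.9% → the combination therapy
Bupropion wins each dependence group but the combination therapy wins overall — the comparison reverses. Bupropion's participants skew toward heavy smokers, which has a lower base rate.

No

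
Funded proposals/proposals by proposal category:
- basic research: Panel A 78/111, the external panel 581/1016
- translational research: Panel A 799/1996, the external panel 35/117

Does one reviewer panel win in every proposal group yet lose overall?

Basic research: Panel A 78/111 = 70.3%, the external panel 581/1016 = 57.2% → Panel A
Translational research: Panel A 799/1996 = 40.0%, the external panel 35/117 = 29.9% → Panel A
Overall: Panel A 877/2107 = 41.6%, the external panel 616/1133 = 54.4% → the external panel
Panel A wins each proposal group but the external panel wins overall — the comparison reverses. Panel A's proposals skew toward translational research, which has a lower base rate.

Yes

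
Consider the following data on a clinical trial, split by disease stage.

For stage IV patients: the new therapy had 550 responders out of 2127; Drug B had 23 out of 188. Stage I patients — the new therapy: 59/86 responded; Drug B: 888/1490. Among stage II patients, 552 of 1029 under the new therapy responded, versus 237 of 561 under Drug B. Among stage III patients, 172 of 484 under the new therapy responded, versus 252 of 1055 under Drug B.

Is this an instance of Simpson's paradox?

Stage IV: the new therapy 550/2127 = 25.9%, Drug B 23/188 = 12.2% → the new therapy
Stage I: the new therapy 59/86 = 68.6%, Drug B 888/1490 = 59.6% → the new therapy
Stage II: the new therapy 552/1029 = 53.6%, Drug B 237/561 = 42.2% → the new therapy
Stage III: the new therapy 172/484 = 35.5%, Drug B 252/1055 = 23.9% → the new therapy
Overall: the new therapy 1333/3726 = 35.8%, Drug B 1400/3294 = 42.5% → Drug B
The new therapy wins each disease group but Drug B wins overall — the comparison reverses. The new therapy's patients skew toward stage IV, which has a lower base rate.

Yes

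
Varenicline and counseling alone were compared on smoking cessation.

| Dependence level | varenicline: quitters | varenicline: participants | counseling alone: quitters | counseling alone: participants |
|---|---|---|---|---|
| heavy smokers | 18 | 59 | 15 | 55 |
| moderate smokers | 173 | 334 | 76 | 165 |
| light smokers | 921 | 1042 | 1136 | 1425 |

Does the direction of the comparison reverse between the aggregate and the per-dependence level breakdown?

No

Heavy smokers: varenicline 18/59 = 30.5%, counseling alone 15/55 = 27.3% → varenicline
Moderate smokers: varenicline 173/334 = 51.8%, counseling alone 76/165 = 46.1% → varenicline
Light smokers: varenicline 921/1042 = 88.4%, counseling alone 1136/1425 = 79.7% → varenicline
Overall: varenicline 1112/1435 = 77.5%, counseling alone 1227/1645 = 74.6% → varenicline
Varenicline wins overall and in every dependence group — no reversal.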